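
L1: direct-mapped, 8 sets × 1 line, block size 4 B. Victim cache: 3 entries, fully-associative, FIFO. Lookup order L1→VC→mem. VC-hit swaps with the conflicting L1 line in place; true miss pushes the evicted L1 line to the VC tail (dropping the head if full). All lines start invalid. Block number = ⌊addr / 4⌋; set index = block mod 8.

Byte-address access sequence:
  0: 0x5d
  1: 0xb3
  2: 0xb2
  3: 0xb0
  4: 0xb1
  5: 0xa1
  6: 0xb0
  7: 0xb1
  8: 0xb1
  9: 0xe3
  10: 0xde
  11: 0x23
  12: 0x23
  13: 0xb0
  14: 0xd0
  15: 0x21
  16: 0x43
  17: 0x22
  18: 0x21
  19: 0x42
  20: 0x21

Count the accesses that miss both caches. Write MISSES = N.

#0 0x5d→b23/s7 MISS; vc=[]
#1 0xb3→b44/s4 MISS; vc=[]
#2 0xb2→b44/s4 L1-HIT; vc=[]
#3 0xb0→b44/s4 L1-HIT; vc=[]
#4 0xb1→b44/s4 L1-HIT; vc=[]
#5 0xa1→b40/s0 MISS; vc=[]
#6 0xb0→b44/s4 L1-HIT; vc=[]
#7 0xb1→b44/s4 L1-HIT; vc=[]
#8 0xb1→b44/s4 L1-HIT; vc=[]
#9 0xe3→b56/s0 MISS; vc=[40]
#10 0xde→b55/s7 MISS; vc=[40,23]
#11 0x23→b8/s0 MISS; vc=[40,23,56]
#12 0x23→b8/s0 L1-HIT; vc=[40,23,56]
#13 0xb0→b44/s4 L1-HIT; vc=[40,23,56]
#14 0xd0→b52/s4 MISS; vc=[23,56,44]
#15 0x21→b8/s0 L1-HIT; vc=[23,56,44]
#16 0x43→b16/s0 MISS; vc=[56,44,8]
#17 0x22→b8/s0 VC-HIT; vc=[56,44,16]
#18 0x21→b8/s0 L1-HIT; vc=[56,44,16]
#19 0x42→b16/s0 VC-HIT; vc=[56,44,8]
#20 0x21→b8/s0 VC-HIT; vc=[56,44,16]

MISSES = 8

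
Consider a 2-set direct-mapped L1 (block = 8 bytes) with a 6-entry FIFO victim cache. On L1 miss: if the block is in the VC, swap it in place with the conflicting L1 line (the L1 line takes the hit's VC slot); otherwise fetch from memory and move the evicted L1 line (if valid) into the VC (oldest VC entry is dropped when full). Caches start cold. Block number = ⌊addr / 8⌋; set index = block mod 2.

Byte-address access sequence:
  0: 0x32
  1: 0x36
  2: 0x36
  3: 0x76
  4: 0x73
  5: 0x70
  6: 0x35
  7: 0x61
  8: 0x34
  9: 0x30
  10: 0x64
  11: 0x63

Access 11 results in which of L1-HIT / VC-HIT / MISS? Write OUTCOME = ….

#0 0x32→b6/s0 MISS; vc=[]
#1 0x36→b6/s0 L1-HIT; vc=[]
#2 0x36→b6/s0 L1-HIT; vc=[]
#3 0x76→b14/s0 MISS; vc=[6]
#4 0x73→b14/s0 L1-HIT; vc=[6]
#5 0x70→b14/s0 L1-HIT; vc=[6]
#6 0x35→b6/s0 VC-HIT; vc=[14]
#7 0x61→b12/s0 MISS; vc=[14,6]
#8 0x34→b6/s0 VC-HIT; vc=[14,12]
#9 0x30→b6/s0 L1-HIT; vc=[14,12]
#10 0x64→b12/s0 VC-HIT; vc=[14,6]
#11 0x63→b12/s0 L1-HIT; vc=[14,6]

OUTCOME = L1-HIT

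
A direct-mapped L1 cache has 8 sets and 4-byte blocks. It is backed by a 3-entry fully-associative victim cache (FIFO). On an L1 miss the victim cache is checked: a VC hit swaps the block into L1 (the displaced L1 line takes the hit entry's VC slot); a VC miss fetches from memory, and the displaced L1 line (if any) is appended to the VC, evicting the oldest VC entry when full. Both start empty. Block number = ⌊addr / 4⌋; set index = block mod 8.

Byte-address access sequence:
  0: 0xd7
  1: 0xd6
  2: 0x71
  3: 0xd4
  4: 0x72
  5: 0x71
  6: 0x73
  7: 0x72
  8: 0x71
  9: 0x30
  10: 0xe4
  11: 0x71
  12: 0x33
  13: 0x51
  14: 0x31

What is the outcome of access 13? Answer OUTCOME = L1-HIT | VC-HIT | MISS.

OUTCOME = MISS

0: 0xd7 (blk 53, set 5) → MISS  vc=[]
1: 0xd6 (blk 53, set 5) → L1-HIT  vc=[]
2: 0x71 (blk 28, set 4) → MISS  vc=[]
3: 0xd4 (blk 53, set 5) → L1-HIT  vc=[]
4: 0x72 (blk 28, set 4) → L1-HIT  vc=[]
5: 0x71 (blk 28, set 4) → L1-HIT  vc=[]
6: 0x73 (blk 28, set 4) → L1-HIT  vc=[]
7: 0x72 (blk 28, set 4) → L1-HIT  vc=[]
8: 0x71 (blk 28, set 4) → L1-HIT  vc=[]
9: 0x30 (blk 12, set 4) → MISS  vc=[28]
10: 0xe4 (blk 57, set 1) → MISS  vc=[28]
11: 0x71 (blk 28, set 4) → VC-HIT  vc=[12]
12: 0x33 (blk 12, set 4) → VC-HIT  vc=[28]
13: 0x51 (blk 20, set 4) → MISS  vc=[28, 12]
14: 0x31 (blk 12, set 4) → VC-HIT  vc=[28, 20]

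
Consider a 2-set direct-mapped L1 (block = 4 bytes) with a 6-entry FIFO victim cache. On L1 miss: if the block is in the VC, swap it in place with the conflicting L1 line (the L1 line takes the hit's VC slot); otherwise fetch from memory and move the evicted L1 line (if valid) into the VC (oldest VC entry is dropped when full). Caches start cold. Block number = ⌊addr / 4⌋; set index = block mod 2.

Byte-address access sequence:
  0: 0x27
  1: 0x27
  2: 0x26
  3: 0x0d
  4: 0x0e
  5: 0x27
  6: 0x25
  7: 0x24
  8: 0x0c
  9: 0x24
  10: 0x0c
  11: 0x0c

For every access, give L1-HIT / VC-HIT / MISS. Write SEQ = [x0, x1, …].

SEQ = [MISS, L1-HIT, L1-HIT, MISS, L1-HIT, VC-HIT, L1-HIT, L1-HIT, VC-HIT, VC-HIT, VC-HIT, L1-HIT]

0: 0x27 (blk 9, set 1) → MISS  vc=[]
1: 0x27 (blk 9, set 1) → L1-HIT  vc=[]
2: 0x26 (blk 9, set 1) → L1-HIT  vc=[]
3: 0xd (blk 3, set 1) → MISS  vc=[9]
4: 0xe (blk 3, set 1) → L1-HIT  vc=[9]
5: 0x27 (blk 9, set 1) → VC-HIT  vc=[3]
6: 0x25 (blk 9, set 1) → L1-HIT  vc=[3]
7: 0x24 (blk 9, set 1) → L1-HIT  vc=[3]
8: 0xc (blk 3, set 1) → VC-HIT  vc=[9]
9: 0x24 (blk 9, set 1) → VC-HIT  vc=[3]
10: 0xc (blk 3, set 1) → VC-HIT  vc=[9]
11: 0xc (blk 3, set 1) → L1-HIT  vc=[9]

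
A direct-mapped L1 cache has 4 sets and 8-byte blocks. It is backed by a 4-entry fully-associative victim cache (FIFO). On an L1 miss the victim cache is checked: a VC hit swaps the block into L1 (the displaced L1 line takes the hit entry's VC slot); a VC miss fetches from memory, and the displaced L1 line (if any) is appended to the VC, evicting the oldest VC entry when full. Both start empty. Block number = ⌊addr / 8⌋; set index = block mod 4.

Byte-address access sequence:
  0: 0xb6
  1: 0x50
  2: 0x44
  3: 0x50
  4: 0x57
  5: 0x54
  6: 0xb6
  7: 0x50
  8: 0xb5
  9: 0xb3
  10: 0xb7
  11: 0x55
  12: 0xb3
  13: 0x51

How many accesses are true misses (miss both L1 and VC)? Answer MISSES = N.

MISSES = 3

  [0] addr=0xb6 blk=22 s=2: MISS | VC []
  [1] addr=0x50 blk=10 s=2: MISS | VC [22]
  [2] addr=0x44 blk=8 s=0: MISS | VC [22]
  [3] addr=0x50 blk=10 s=2: L1-HIT | VC [22]
  [4] addr=0x57 blk=10 s=2: L1-HIT | VC [22]
  [5] addr=0x54 blk=10 s=2: L1-HIT | VC [22]
  [6] addr=0xb6 blk=22 s=2: VC-HIT | VC [10]
  [7] addr=0x50 blk=10 s=2: VC-HIT | VC [22]
  [8] addr=0xb5 blk=22 s=2: VC-HIT | VC [10]
  [9] addr=0xb3 blk=22 s=2: L1-HIT | VC [10]
  [10] addr=0xb7 blk=22 s=2: L1-HIT | VC [10]
  [11] addr=0x55 blk=10 s=2: VC-HIT | VC [22]
  [12] addr=0xb3 blk=22 s=2: VC-HIT | VC [10]
  [13] addr=0x51 blk=10 s=2: VC-HIT | VC [22]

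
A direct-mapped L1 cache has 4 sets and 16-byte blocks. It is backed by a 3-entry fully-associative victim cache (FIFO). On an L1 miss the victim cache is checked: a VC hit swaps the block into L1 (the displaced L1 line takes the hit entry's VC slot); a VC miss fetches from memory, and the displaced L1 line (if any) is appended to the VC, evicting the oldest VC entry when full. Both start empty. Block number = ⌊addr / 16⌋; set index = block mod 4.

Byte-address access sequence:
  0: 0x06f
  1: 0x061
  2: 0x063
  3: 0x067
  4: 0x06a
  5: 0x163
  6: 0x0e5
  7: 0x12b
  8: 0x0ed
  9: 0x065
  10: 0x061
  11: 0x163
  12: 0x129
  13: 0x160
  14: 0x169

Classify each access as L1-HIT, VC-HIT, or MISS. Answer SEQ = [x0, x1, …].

#0 0x6f→b6/s2 MISS; vc=[]
#1 0x61→b6/s2 L1-HIT; vc=[]
#2 0x63→b6/s2 L1-HIT; vc=[]
#3 0x67→b6/s2 L1-HIT; vc=[]
#4 0x6a→b6/s2 L1-HIT; vc=[]
#5 0x163→b22/s2 MISS; vc=[6]
#6 0xe5→b14/s2 MISS; vc=[6,22]
#7 0x12b→b18/s2 MISS; vc=[6,22,14]
#8 0xed→b14/s2 VC-HIT; vc=[6,22,18]
#9 0x65→b6/s2 VC-HIT; vc=[14,22,18]
#10 0x61→b6/s2 L1-HIT; vc=[14,22,18]
#11 0x163→b22/s2 VC-HIT; vc=[14,6,18]
#12 0x129→b18/s2 VC-HIT; vc=[14,6,22]
#13 0x160→b22/s2 VC-HIT; vc=[14,6,18]
#14 0x169→b22/s2 L1-HIT; vc=[14,6,18]

SEQ = [MISS, L1-HIT, L1-HIT, L1-HIT, L1-HIT, MISS, MISS, MISS, VC-HIT, VC-HIT, L1-HIT, VC-HIT, VC-HIT, VC-HIT, L1-HIT]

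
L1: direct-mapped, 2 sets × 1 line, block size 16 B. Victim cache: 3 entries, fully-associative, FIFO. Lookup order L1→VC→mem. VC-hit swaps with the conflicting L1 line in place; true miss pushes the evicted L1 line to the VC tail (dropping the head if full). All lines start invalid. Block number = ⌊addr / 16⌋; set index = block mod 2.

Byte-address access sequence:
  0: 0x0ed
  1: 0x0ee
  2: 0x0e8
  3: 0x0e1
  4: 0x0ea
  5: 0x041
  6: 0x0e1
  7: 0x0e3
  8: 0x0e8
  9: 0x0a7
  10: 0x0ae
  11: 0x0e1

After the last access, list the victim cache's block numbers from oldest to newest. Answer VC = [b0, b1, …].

#0 0xed→b14/s0 MISS; vc=[]
#1 0xee→b14/s0 L1-HIT; vc=[]
#2 0xe8→b14/s0 L1-HIT; vc=[]
#3 0xe1→b14/s0 L1-HIT; vc=[]
#4 0xea→b14/s0 L1-HIT; vc=[]
#5 0x41→b4/s0 MISS; vc=[14]
#6 0xe1→b14/s0 VC-HIT; vc=[4]
#7 0xe3→b14/s0 L1-HIT; vc=[4]
#8 0xe8→b14/s0 L1-HIT; vc=[4]
#9 0xa7→b10/s0 MISS; vc=[4,14]
#10 0xae→b10/s0 L1-HIT; vc=[4,14]
#11 0xe1→b14/s0 VC-HIT; vc=[4,10]

VC = [4, 10]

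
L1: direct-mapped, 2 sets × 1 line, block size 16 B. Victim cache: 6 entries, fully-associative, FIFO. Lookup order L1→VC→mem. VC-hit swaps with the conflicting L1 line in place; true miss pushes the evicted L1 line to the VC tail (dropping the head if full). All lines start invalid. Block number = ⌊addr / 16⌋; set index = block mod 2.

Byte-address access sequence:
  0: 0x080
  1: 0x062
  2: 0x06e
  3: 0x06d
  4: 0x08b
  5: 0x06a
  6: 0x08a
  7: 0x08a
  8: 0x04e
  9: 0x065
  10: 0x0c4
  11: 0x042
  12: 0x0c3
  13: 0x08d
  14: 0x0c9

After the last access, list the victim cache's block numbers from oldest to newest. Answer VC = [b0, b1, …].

  [0] addr=0x80 blk=8 s=0: MISS | VC []
  [1] addr=0x62 blk=6 s=0: MISS | VC [8]
  [2] addr=0x6e blk=6 s=0: L1-HIT | VC [8]
  [3] addr=0x6d blk=6 s=0: L1-HIT | VC [8]
  [4] addr=0x8b blk=8 s=0: VC-HIT | VC [6]
  [5] addr=0x6a blk=6 s=0: VC-HIT | VC [8]
  [6] addr=0x8a blk=8 s=0: VC-HIT | VC [6]
  [7] addr=0x8a blk=8 s=0: L1-HIT | VC [6]
  [8] addr=0x4e blk=4 s=0: MISS | VC [6, 8]
  [9] addr=0x65 blk=6 s=0: VC-HIT | VC [4, 8]
  [10] addr=0xc4 blk=12 s=0: MISS | VC [4, 8, 6]
  [11] addr=0x42 blk=4 s=0: VC-HIT | VC [12, 8, 6]
  [12] addr=0xc3 blk=12 s=0: VC-HIT | VC [4, 8, 6]
  [13] addr=0x8d blk=8 s=0: VC-HIT | VC [4, 12, 6]
  [14] addr=0xc9 blk=12 s=0: VC-HIT | VC [4, 8, 6]

VC = [4, 8, 6]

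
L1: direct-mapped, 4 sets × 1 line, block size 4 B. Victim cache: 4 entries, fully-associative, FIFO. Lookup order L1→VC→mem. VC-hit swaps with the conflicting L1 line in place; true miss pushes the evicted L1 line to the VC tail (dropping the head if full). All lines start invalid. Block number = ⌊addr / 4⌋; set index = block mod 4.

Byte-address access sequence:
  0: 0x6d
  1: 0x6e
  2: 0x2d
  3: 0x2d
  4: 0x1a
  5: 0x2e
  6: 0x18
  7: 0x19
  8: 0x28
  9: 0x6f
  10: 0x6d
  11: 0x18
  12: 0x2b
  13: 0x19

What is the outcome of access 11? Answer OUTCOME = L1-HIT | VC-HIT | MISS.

OUTCOME = VC-HIT

0: 0x6d (blk 27, set 3) → MISS  vc=[]
1: 0x6e (blk 27, set 3) → L1-HIT  vc=[]
2: 0x2d (blk 11, set 3) → MISS  vc=[27]
3: 0x2d (blk 11, set 3) → L1-HIT  vc=[27]
4: 0x1a (blk 6, set 2) → MISS  vc=[27]
5: 0x2e (blk 11, set 3) → L1-HIT  vc=[27]
6: 0x18 (blk 6, set 2) → L1-HIT  vc=[27]
7: 0x19 (blk 6, set 2) → L1-HIT  vc=[27]
8: 0x28 (blk 10, set 2) → MISS  vc=[27, 6]
9: 0x6f (blk 27, set 3) → VC-HIT  vc=[11, 6]
10: 0x6d (blk 27, set 3) → L1-HIT  vc=[11, 6]
11: 0x18 (blk 6, set 2) → VC-HIT  vc=[11, 10]
12: 0x2b (blk 10, set 2) → VC-HIT  vc=[11, 6]
13: 0x19 (blk 6, set 2) → VC-HIT  vc=[11, 10]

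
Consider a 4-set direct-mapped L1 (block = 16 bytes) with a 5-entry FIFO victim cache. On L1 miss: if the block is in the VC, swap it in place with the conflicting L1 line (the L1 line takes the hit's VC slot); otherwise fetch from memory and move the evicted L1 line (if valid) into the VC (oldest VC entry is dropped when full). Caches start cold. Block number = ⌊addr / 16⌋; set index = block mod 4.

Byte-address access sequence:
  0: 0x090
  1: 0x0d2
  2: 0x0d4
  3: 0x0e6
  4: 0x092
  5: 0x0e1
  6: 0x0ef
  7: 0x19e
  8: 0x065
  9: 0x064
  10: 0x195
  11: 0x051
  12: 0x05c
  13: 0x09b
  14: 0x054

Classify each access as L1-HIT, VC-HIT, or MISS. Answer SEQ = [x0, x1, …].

SEQ = [MISS, MISS, L1-HIT, MISS, VC-HIT, L1-HIT, L1-HIT, MISS, MISS, L1-HIT, L1-HIT, MISS, L1-HIT, VC-HIT, VC-HIT]

0: 0x90 (blk 9, set 1) → MISS  vc=[]
1: 0xd2 (blk 13, set 1) → MISS  vc=[9]
2: 0xd4 (blk 13, set 1) → L1-HIT  vc=[9]
3: 0xe6 (blk 14, set 2) → MISS  vc=[9]
4: 0x92 (blk 9, set 1) → VC-HIT  vc=[13]
5: 0xe1 (blk 14, set 2) → L1-HIT  vc=[13]
6: 0xef (blk 14, set 2) → L1-HIT  vc=[13]
7: 0x19e (blk 25, set 1) → MISS  vc=[13, 9]
8: 0x65 (blk 6, set 2) → MISS  vc=[13, 9, 14]
9: 0x64 (blk 6, set 2) → L1-HIT  vc=[13, 9, 14]
10: 0x195 (blk 25, set 1) → L1-HIT  vc=[13, 9, 14]
11: 0x51 (blk 5, set 1) → MISS  vc=[13, 9, 14, 25]
12: 0x5c (blk 5, set 1) → L1-HIT  vc=[13, 9, 14, 25]
13: 0x9b (blk 9, set 1) → VC-HIT  vc=[13, 5, 14, 25]
14: 0x54 (blk 5, set 1) → VC-HIT  vc=[13, 9, 14, 25]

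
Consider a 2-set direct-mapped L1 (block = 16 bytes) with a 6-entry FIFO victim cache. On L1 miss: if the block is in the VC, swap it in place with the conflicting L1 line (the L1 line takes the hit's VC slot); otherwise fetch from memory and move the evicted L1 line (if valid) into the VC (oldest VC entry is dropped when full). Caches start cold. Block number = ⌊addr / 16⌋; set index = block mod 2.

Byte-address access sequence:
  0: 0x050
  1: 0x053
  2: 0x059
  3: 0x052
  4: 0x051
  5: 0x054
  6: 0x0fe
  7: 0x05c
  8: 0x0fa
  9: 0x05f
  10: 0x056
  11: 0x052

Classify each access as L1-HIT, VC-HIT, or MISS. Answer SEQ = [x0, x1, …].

SEQ = [MISS, L1-HIT, L1-HIT, L1-HIT, L1-HIT, L1-HIT, MISS, VC-HIT, VC-HIT, VC-HIT, L1-HIT, L1-HIT]

0: 0x50 (blk 5, set 1) → MISS  vc=[]
1: 0x53 (blk 5, set 1) → L1-HIT  vc=[]
2: 0x59 (blk 5, set 1) → L1-HIT  vc=[]
3: 0x52 (blk 5, set 1) → L1-HIT  vc=[]
4: 0x51 (blk 5, set 1) → L1-HIT  vc=[]
5: 0x54 (blk 5, set 1) → L1-HIT  vc=[]
6: 0xfe (blk 15, set 1) → MISS  vc=[5]
7: 0x5c (blk 5, set 1) → VC-HIT  vc=[15]
8: 0xfa (blk 15, set 1) → VC-HIT  vc=[5]
9: 0x5f (blk 5, set 1) → VC-HIT  vc=[15]
10: 0x56 (blk 5, set 1) → L1-HIT  vc=[15]
11: 0x52 (blk 5, set 1) → L1-HIT  vc=[15]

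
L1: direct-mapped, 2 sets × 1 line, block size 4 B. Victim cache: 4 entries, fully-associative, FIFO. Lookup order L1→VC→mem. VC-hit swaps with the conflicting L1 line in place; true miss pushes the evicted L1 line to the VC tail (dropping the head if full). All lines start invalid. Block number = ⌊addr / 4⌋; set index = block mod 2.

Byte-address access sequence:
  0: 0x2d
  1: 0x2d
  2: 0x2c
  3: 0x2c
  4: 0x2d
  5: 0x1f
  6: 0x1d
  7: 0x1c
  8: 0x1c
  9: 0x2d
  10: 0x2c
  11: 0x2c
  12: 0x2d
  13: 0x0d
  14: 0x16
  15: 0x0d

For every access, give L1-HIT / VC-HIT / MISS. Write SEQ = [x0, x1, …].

SEQ = [MISS, L1-HIT, L1-HIT, L1-HIT, L1-HIT, MISS, L1-HIT, L1-HIT, L1-HIT, VC-HIT, L1-HIT, L1-HIT, L1-HIT, MISS, MISS, VC-HIT]

0: 0x2d (blk 11, set 1) → MISS  vc=[]
1: 0x2d (blk 11, set 1) → L1-HIT  vc=[]
2: 0x2c (blk 11, set 1) → L1-HIT  vc=[]
3: 0x2c (blk 11, set 1) → L1-HIT  vc=[]
4: 0x2d (blk 11, set 1) → L1-HIT  vc=[]
5: 0x1f (blk 7, set 1) → MISS  vc=[11]
6: 0x1d (blk 7, set 1) → L1-HIT  vc=[11]
7: 0x1c (blk 7, set 1) → L1-HIT  vc=[11]
8: 0x1c (blk 7, set 1) → L1-HIT  vc=[11]
9: 0x2d (blk 11, set 1) → VC-HIT  vc=[7]
10: 0x2c (blk 11, set 1) → L1-HIT  vc=[7]
11: 0x2c (blk 11, set 1) → L1-HIT  vc=[7]
12: 0x2d (blk 11, set 1) → L1-HIT  vc=[7]
13: 0xd (blk 3, set 1) → MISS  vc=[7, 11]
14: 0x16 (blk 5, set 1) → MISS  vc=[7, 11, 3]
15: 0xd (blk 3, set 1) → VC-HIT  vc=[7, 11, 5]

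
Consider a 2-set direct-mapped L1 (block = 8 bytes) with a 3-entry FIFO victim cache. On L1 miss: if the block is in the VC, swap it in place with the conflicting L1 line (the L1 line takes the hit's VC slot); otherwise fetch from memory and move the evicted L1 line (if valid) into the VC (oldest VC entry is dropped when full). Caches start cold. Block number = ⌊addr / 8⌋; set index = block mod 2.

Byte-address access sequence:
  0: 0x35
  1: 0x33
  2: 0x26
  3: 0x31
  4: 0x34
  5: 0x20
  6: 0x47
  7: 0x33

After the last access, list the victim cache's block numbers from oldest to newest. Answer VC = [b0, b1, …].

#0 0x35→b6/s0 MISS; vc=[]
#1 0x33→b6/s0 L1-HIT; vc=[]
#2 0x26→b4/s0 MISS; vc=[6]
#3 0x31→b6/s0 VC-HIT; vc=[4]
#4 0x34→b6/s0 L1-HIT; vc=[4]
#5 0x20→b4/s0 VC-HIT; vc=[6]
#6 0x47→b8/s0 MISS; vc=[6,4]
#7 0x33→b6/s0 VC-HIT; vc=[8,4]

VC = [8, 4]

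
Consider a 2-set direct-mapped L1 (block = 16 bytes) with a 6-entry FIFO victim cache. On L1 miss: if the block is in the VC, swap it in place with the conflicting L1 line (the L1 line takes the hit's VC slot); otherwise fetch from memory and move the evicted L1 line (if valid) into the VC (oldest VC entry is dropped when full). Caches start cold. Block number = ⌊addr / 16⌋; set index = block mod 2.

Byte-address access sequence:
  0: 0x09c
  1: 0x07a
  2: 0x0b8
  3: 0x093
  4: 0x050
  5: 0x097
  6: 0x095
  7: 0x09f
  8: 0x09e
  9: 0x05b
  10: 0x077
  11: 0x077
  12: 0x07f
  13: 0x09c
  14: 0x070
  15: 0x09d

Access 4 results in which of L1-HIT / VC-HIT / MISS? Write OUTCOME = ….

  [0] addr=0x9c blk=9 s=1: MISS | VC []
  [1] addr=0x7a blk=7 s=1: MISS | VC [9]
  [2] addr=0xb8 blk=11 s=1: MISS | VC [9, 7]
  [3] addr=0x93 blk=9 s=1: VC-HIT | VC [11, 7]
  [4] addr=0x50 blk=5 s=1: MISS | VC [11, 7, 9]
  [5] addr=0x97 blk=9 s=1: VC-HIT | VC [11, 7, 5]
  [6] addr=0x95 blk=9 s=1: L1-HIT | VC [11, 7, 5]
  [7] addr=0x9f blk=9 s=1: L1-HIT | VC [11, 7, 5]
  [8] addr=0x9e blk=9 s=1: L1-HIT | VC [11, 7, 5]
  [9] addr=0x5b blk=5 s=1: VC-HIT | VC [11, 7, 9]
  [10] addr=0x77 blk=7 s=1: VC-HIT | VC [11, 5, 9]
  [11] addr=0x77 blk=7 s=1: L1-HIT | VC [11, 5, 9]
  [12] addr=0x7f blk=7 s=1: L1-HIT | VC [11, 5, 9]
  [13] addr=0x9c blk=9 s=1: VC-HIT | VC [11, 5, 7]
  [14] addr=0x70 blk=7 s=1: VC-HIT | VC [11, 5, 9]
  [15] addr=0x9d blk=9 s=1: VC-HIT | VC [11, 5, 7]

OUTCOME = MISS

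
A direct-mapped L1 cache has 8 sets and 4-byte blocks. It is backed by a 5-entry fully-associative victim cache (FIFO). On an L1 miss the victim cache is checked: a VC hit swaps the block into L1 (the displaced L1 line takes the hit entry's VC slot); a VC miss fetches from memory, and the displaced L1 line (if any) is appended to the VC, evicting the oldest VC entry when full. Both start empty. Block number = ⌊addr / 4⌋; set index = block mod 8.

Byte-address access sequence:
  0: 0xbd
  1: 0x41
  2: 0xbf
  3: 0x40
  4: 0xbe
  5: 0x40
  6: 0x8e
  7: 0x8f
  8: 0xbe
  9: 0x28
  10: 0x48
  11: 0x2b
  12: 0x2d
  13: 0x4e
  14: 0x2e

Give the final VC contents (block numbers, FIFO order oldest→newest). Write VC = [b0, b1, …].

#0 0xbd→b47/s7 MISS; vc=[]
#1 0x41→b16/s0 MISS; vc=[]
#2 0xbf→b47/s7 L1-HIT; vc=[]
#3 0x40→b16/s0 L1-HIT; vc=[]
#4 0xbe→b47/s7 L1-HIT; vc=[]
#5 0x40→b16/s0 L1-HIT; vc=[]
#6 0x8e→b35/s3 MISS; vc=[]
#7 0x8f→b35/s3 L1-HIT; vc=[]
#8 0xbe→b47/s7 L1-HIT; vc=[]
#9 0x28→b10/s2 MISS; vc=[]
#10 0x48→b18/s2 MISS; vc=[10]
#11 0x2b→b10/s2 VC-HIT; vc=[18]
#12 0x2d→b11/s3 MISS; vc=[18,35]
#13 0x4e→b19/s3 MISS; vc=[18,35,11]
#14 0x2e→b11/s3 VC-HIT; vc=[18,35,19]

VC = [18, 35, 19]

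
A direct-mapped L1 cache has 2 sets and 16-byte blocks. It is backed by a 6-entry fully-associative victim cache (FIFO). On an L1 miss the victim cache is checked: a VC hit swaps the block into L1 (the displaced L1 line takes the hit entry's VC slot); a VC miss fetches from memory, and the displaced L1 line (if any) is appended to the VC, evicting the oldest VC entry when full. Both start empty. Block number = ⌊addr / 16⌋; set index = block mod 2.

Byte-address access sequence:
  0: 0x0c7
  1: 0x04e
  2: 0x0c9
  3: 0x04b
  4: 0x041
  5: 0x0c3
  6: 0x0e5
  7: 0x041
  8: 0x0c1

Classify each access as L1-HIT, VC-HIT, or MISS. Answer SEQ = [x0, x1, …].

SEQ = [MISS, MISS, VC-HIT, VC-HIT, L1-HIT, VC-HIT, MISS, VC-HIT, VC-HIT]

  [0] addr=0xc7 blk=12 s=0: MISS | VC []
  [1] addr=0x4e blk=4 s=0: MISS | VC [12]
  [2] addr=0xc9 blk=12 s=0: VC-HIT | VC [4]
  [3] addr=0x4b blk=4 s=0: VC-HIT | VC [12]
  [4] addr=0x41 blk=4 s=0: L1-HIT | VC [12]
  [5] addr=0xc3 blk=12 s=0: VC-HIT | VC [4]
  [6] addr=0xe5 blk=14 s=0: MISS | VC [4, 12]
  [7] addr=0x41 blk=4 s=0: VC-HIT | VC [14, 12]
  [8] addr=0xc1 blk=12 s=0: VC-HIT | VC [14, 4]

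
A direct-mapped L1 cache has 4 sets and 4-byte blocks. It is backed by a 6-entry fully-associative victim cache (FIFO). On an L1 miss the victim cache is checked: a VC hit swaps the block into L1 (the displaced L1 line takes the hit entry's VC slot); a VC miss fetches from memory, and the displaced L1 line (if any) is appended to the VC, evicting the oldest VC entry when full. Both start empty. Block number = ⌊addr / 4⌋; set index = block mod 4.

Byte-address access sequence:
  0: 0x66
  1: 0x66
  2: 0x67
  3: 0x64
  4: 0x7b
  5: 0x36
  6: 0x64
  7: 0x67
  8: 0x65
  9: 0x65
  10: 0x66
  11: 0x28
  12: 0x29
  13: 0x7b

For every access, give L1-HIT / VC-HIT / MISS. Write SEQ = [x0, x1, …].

0: 0x66 (blk 25, set 1) → MISS  vc=[]
1: 0x66 (blk 25, set 1) → L1-HIT  vc=[]
2: 0x67 (blk 25, set 1) → L1-HIT  vc=[]
3: 0x64 (blk 25, set 1) → L1-HIT  vc=[]
4: 0x7b (blk 30, set 2) → MISS  vc=[]
5: 0x36 (blk 13, set 1) → MISS  vc=[25]
6: 0x64 (blk 25, set 1) → VC-HIT  vc=[13]
7: 0x67 (blk 25, set 1) → L1-HIT  vc=[13]
8: 0x65 (blk 25, set 1) → L1-HIT  vc=[13]
9: 0x65 (blk 25, set 1) → L1-HIT  vc=[13]
10: 0x66 (blk 25, set 1) → L1-HIT  vc=[13]
11: 0x28 (blk 10, set 2) → MISS  vc=[13, 30]
12: 0x29 (blk 10, set 2) → L1-HIT  vc=[13, 30]
13: 0x7b (blk 30, set 2) → VC-HIT  vc=[13, 10]

SEQ = [MISS, L1-HIT, L1-HIT, L1-HIT, MISS, MISS, VC-HIT, L1-HIT, L1-HIT, L1-HIT, L1-HIT, MISS, L1-HIT, VC-HIT]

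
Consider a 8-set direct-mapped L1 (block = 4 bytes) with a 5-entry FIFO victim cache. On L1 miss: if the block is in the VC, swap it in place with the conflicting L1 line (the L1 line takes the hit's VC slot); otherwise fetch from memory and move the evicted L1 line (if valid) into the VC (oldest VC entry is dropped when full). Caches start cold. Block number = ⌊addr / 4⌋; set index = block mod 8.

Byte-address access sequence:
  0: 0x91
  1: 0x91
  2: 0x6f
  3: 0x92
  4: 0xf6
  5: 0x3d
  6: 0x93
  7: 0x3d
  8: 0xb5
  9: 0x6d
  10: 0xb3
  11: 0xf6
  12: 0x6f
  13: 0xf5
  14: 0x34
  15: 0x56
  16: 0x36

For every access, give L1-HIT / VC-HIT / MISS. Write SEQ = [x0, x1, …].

SEQ = [MISS, L1-HIT, MISS, L1-HIT, MISS, MISS, L1-HIT, L1-HIT, MISS, L1-HIT, MISS, VC-HIT, L1-HIT, L1-HIT, MISS, MISS, VC-HIT]

  [0] addr=0x91 blk=36 s=4: MISS | VC []
  [1] addr=0x91 blk=36 s=4: L1-HIT | VC []
  [2] addr=0x6f blk=27 s=3: MISS | VC []
  [3] addr=0x92 blk=36 s=4: L1-HIT | VC []
  [4] addr=0xf6 blk=61 s=5: MISS | VC []
  [5] addr=0x3d blk=15 s=7: MISS | VC []
  [6] addr=0x93 blk=36 s=4: L1-HIT | VC []
  [7] addr=0x3d blk=15 s=7: L1-HIT | VC []
  [8] addr=0xb5 blk=45 s=5: MISS | VC [61]
  [9] addr=0x6d blk=27 s=3: L1-HIT | VC [61]
  [10] addr=0xb3 blk=44 s=4: MISS | VC [61, 36]
  [11] addr=0xf6 blk=61 s=5: VC-HIT | VC [45, 36]
  [12] addr=0x6f blk=27 s=3: L1-HIT | VC [45, 36]
  [13] addr=0xf5 blk=61 s=5: L1-HIT | VC [45, 36]
  [14] addr=0x34 blk=13 s=5: MISS | VC [45, 36, 61]
  [15] addr=0x56 blk=21 s=5: MISS | VC [45, 36, 61, 13]
  [16] addr=0x36 blk=13 s=5: VC-HIT | VC [45, 36, 61, 21]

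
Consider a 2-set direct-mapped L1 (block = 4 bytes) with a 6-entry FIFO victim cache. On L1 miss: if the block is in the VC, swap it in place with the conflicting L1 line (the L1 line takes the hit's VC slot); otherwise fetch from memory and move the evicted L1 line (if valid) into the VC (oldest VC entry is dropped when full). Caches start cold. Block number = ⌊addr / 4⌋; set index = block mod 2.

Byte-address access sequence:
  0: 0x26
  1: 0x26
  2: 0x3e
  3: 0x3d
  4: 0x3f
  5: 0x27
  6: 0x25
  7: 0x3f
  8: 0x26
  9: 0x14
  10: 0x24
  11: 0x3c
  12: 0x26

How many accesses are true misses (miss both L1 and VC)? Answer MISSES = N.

MISSES = 3

#0 0x26→b9/s1 MISS; vc=[]
#1 0x26→b9/s1 L1-HIT; vc=[]
#2 0x3e→b15/s1 MISS; vc=[9]
#3 0x3d→b15/s1 L1-HIT; vc=[9]
#4 0x3f→b15/s1 L1-HIT; vc=[9]
#5 0x27→b9/s1 VC-HIT; vc=[15]
#6 0x25→b9/s1 L1-HIT; vc=[15]
#7 0x3f→b15/s1 VC-HIT; vc=[9]
#8 0x26→b9/s1 VC-HIT; vc=[15]
#9 0x14→b5/s1 MISS; vc=[15,9]
#10 0x24→b9/s1 VC-HIT; vc=[15,5]
#11 0x3c→b15/s1 VC-HIT; vc=[9,5]
#12 0x26→b9/s1 VC-HIT; vc=[15,5]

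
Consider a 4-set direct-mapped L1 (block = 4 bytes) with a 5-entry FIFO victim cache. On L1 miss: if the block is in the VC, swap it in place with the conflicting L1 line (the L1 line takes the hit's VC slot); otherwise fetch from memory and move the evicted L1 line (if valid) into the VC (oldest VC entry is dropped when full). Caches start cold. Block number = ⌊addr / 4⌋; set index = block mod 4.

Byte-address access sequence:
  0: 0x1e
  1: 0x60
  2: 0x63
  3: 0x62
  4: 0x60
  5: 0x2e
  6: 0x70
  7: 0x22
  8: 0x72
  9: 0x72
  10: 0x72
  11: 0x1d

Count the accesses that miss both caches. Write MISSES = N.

  [0] addr=0x1e blk=7 s=3: MISS | VC []
  [1] addr=0x60 blk=24 s=0: MISS | VC []
  [2] addr=0x63 blk=24 s=0: L1-HIT | VC []
  [3] addr=0x62 blk=24 s=0: L1-HIT | VC []
  [4] addr=0x60 blk=24 s=0: L1-HIT | VC []
  [5] addr=0x2e blk=11 s=3: MISS | VC [7]
  [6] addr=0x70 blk=28 s=0: MISS | VC [7, 24]
  [7] addr=0x22 blk=8 s=0: MISS | VC [7, 24, 28]
  [8] addr=0x72 blk=28 s=0: VC-HIT | VC [7, 24, 8]
  [9] addr=0x72 blk=28 s=0: L1-HIT | VC [7, 24, 8]
  [10] addr=0x72 blk=28 s=0: L1-HIT | VC [7, 24, 8]
  [11] addr=0x1d blk=7 s=3: VC-HIT | VC [11, 24, 8]

MISSES = 5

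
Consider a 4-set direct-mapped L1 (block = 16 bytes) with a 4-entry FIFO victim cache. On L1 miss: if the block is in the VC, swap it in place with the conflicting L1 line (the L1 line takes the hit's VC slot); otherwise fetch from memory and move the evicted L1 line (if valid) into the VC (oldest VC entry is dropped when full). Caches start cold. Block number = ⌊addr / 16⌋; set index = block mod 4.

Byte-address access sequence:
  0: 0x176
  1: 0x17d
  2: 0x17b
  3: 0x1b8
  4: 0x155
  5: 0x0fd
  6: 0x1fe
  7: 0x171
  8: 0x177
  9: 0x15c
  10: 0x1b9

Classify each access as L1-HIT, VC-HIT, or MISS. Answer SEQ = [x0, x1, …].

0: 0x176 (blk 23, set 3) → MISS  vc=[]
1: 0x17d (blk 23, set 3) → L1-HIT  vc=[]
2: 0x17b (blk 23, set 3) → L1-HIT  vc=[]
3: 0x1b8 (blk 27, set 3) → MISS  vc=[23]
4: 0x155 (blk 21, set 1) → MISS  vc=[23]
5: 0xfd (blk 15, set 3) → MISS  vc=[23, 27]
6: 0x1fe (blk 31, set 3) → MISS  vc=[23, 27, 15]
7: 0x171 (blk 23, set 3) → VC-HIT  vc=[31, 27, 15]
8: 0x177 (blk 23, set 3) → L1-HIT  vc=[31, 27, 15]
9: 0x15c (blk 21, set 1) → L1-HIT  vc=[31, 27, 15]
10: 0x1b9 (blk 27, set 3) → VC-HIT  vc=[31, 23, 15]

SEQ = [MISS, L1-HIT, L1-HIT, MISS, MISS, MISS, MISS, VC-HIT, L1-HIT, L1-HIT, VC-HIT]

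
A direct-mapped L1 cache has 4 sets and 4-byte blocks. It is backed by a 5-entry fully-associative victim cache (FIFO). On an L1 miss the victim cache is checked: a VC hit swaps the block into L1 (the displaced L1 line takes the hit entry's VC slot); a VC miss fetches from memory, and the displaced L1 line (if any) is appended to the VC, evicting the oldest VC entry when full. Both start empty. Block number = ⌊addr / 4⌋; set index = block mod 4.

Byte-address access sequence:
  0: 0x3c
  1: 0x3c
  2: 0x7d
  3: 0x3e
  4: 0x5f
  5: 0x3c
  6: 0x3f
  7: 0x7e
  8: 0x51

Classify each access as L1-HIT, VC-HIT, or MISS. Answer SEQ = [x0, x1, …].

  [0] addr=0x3c blk=15 s=3: MISS | VC []
  [1] addr=0x3c blk=15 s=3: L1-HIT | VC []
  [2] addr=0x7d blk=31 s=3: MISS | VC [15]
  [3] addr=0x3e blk=15 s=3: VC-HIT | VC [31]
  [4] addr=0x5f blk=23 s=3: MISS | VC [31, 15]
  [5] addr=0x3c blk=15 s=3: VC-HIT | VC [31, 23]
  [6] addr=0x3f blk=15 s=3: L1-HIT | VC [31, 23]
  [7] addr=0x7e blk=31 s=3: VC-HIT | VC [15, 23]
  [8] addr=0x51 blk=20 s=0: MISS | VC [15, 23]

SEQ = [MISS, L1-HIT, MISS, VC-HIT, MISS, VC-HIT, L1-HIT, VC-HIT, MISS]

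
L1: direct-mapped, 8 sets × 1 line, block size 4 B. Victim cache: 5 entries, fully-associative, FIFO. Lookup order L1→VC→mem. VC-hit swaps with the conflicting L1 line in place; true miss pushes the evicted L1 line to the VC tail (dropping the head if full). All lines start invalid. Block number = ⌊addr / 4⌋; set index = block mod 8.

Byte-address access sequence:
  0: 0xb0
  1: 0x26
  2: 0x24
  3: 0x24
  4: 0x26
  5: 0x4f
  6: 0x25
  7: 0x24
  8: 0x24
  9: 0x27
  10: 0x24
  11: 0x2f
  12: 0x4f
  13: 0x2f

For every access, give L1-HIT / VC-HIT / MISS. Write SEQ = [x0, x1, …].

SEQ = [MISS, MISS, L1-HIT, L1-HIT, L1-HIT, MISS, L1-HIT, L1-HIT, L1-HIT, L1-HIT, L1-HIT, MISS, VC-HIT, VC-HIT]

#0 0xb0→b44/s4 MISS; vc=[]
#1 0x26→b9/s1 MISS; vc=[]
#2 0x24→b9/s1 L1-HIT; vc=[]
#3 0x24→b9/s1 L1-HIT; vc=[]
#4 0x26→b9/s1 L1-HIT; vc=[]
#5 0x4f→b19/s3 MISS; vc=[]
#6 0x25→b9/s1 L1-HIT; vc=[]
#7 0x24→b9/s1 L1-HIT; vc=[]
#8 0x24→b9/s1 L1-HIT; vc=[]
#9 0x27→b9/s1 L1-HIT; vc=[]
#10 0x24→b9/s1 L1-HIT; vc=[]
#11 0x2f→b11/s3 MISS; vc=[19]
#12 0x4f→b19/s3 VC-HIT; vc=[11]
#13 0x2f→b11/s3 VC-HIT; vc=[19]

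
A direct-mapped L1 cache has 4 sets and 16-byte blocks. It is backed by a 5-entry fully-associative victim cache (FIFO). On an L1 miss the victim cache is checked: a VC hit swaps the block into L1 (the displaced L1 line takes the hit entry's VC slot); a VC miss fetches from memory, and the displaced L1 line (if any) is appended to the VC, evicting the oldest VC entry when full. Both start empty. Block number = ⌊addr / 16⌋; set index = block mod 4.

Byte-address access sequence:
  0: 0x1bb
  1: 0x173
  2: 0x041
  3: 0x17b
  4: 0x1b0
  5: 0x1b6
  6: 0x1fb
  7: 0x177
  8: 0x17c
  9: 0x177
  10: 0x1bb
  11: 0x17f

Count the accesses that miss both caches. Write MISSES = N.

#0 0x1bb→b27/s3 MISS; vc=[]
#1 0x173→b23/s3 MISS; vc=[27]
#2 0x41→b4/s0 MISS; vc=[27]
#3 0x17b→b23/s3 L1-HIT; vc=[27]
#4 0x1b0→b27/s3 VC-HIT; vc=[23]
#5 0x1b6→b27/s3 L1-HIT; vc=[23]
#6 0x1fb→b31/s3 MISS; vc=[23,27]
#7 0x177→b23/s3 VC-HIT; vc=[31,27]
#8 0x17c→b23/s3 L1-HIT; vc=[31,27]
#9 0x177→b23/s3 L1-HIT; vc=[31,27]
#10 0x1bb→b27/s3 VC-HIT; vc=[31,23]
#11 0x17f→b23/s3 VC-HIT; vc=[31,27]

MISSES = 4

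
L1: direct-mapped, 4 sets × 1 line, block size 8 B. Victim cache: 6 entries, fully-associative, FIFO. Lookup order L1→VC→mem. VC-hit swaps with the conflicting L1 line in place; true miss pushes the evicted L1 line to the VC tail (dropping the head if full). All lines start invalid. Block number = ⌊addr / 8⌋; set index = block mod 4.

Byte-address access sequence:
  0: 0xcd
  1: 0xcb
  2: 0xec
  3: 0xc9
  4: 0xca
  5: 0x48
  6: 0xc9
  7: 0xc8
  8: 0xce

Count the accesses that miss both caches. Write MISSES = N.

0: 0xcd (blk 25, set 1) → MISS  vc=[]
1: 0xcb (blk 25, set 1) → L1-HIT  vc=[]
2: 0xec (blk 29, set 1) → MISS  vc=[25]
3: 0xc9 (blk 25, set 1) → VC-HIT  vc=[29]
4: 0xca (blk 25, set 1) → L1-HIT  vc=[29]
5: 0x48 (blk 9, set 1) → MISS  vc=[29, 25]
6: 0xc9 (blk 25, set 1) → VC-HIT  vc=[29, 9]
7: 0xc8 (blk 25, set 1) → L1-HIT  vc=[29, 9]
8: 0xce (blk 25, set 1) → L1-HIT  vc=[29, 9]

MISSES = 3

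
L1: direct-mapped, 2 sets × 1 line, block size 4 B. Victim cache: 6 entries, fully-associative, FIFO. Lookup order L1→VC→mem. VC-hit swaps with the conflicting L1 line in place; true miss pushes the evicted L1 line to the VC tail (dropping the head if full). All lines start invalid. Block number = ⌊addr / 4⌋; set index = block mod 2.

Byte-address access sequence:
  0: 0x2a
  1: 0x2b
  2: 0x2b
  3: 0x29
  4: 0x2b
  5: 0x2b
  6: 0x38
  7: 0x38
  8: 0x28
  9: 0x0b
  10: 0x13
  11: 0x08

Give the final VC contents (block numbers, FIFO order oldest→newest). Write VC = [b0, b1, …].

VC = [14, 10, 4]

  [0] addr=0x2a blk=10 s=0: MISS | VC []
  [1] addr=0x2b blk=10 s=0: L1-HIT | VC []
  [2] addr=0x2b blk=10 s=0: L1-HIT | VC []
  [3] addr=0x29 blk=10 s=0: L1-HIT | VC []
  [4] addr=0x2b blk=10 s=0: L1-HIT | VC []
  [5] addr=0x2b blk=10 s=0: L1-HIT | VC []
  [6] addr=0x38 blk=14 s=0: MISS | VC [10]
  [7] addr=0x38 blk=14 s=0: L1-HIT | VC [10]
  [8] addr=0x28 blk=10 s=0: VC-HIT | VC [14]
  [9] addr=0xb blk=2 s=0: MISS | VC [14, 10]
  [10] addr=0x13 blk=4 s=0: MISS | VC [14, 10, 2]
  [11] addr=0x8 blk=2 s=0: VC-HIT | VC [14, 10, 4]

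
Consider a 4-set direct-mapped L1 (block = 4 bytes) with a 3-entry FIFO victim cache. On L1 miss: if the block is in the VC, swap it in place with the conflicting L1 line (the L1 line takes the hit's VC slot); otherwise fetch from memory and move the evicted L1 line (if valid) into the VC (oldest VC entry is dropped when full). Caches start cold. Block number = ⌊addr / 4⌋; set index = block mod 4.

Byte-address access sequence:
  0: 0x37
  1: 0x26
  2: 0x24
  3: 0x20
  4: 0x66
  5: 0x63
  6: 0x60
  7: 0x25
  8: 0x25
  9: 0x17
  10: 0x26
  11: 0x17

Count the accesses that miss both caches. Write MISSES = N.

0: 0x37 (blk 13, set 1) → MISS  vc=[]
1: 0x26 (blk 9, set 1) → MISS  vc=[13]
2: 0x24 (blk 9, set 1) → L1-HIT  vc=[13]
3: 0x20 (blk 8, set 0) → MISS  vc=[13]
4: 0x66 (blk 25, set 1) → MISS  vc=[13, 9]
5: 0x63 (blk 24, set 0) → MISS  vc=[13, 9, 8]
6: 0x60 (blk 24, set 0) → L1-HIT  vc=[13, 9, 8]
7: 0x25 (blk 9, set 1) → VC-HIT  vc=[13, 25, 8]
8: 0x25 (blk 9, set 1) → L1-HIT  vc=[13, 25, 8]
9: 0x17 (blk 5, set 1) → MISS  vc=[25, 8, 9]
10: 0x26 (blk 9, set 1) → VC-HIT  vc=[25, 8, 5]
11: 0x17 (blk 5, set 1) → VC-HIT  vc=[25, 8, 9]

MISSES = 6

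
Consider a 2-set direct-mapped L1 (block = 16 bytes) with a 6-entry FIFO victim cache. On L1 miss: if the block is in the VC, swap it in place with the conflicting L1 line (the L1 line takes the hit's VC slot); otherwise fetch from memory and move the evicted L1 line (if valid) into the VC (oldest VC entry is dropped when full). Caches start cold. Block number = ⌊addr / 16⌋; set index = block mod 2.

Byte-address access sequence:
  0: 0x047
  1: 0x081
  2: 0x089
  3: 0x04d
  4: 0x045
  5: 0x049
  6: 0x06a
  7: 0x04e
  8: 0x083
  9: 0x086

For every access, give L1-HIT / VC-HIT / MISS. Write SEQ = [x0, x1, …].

SEQ = [MISS, MISS, L1-HIT, VC-HIT, L1-HIT, L1-HIT, MISS, VC-HIT, VC-HIT, L1-HIT]

0: 0x47 (blk 4, set 0) → MISS  vc=[]
1: 0x81 (blk 8, set 0) → MISS  vc=[4]
2: 0x89 (blk 8, set 0) → L1-HIT  vc=[4]
3: 0x4d (blk 4, set 0) → VC-HIT  vc=[8]
4: 0x45 (blk 4, set 0) → L1-HIT  vc=[8]
5: 0x49 (blk 4, set 0) → L1-HIT  vc=[8]
6: 0x6a (blk 6, set 0) → MISS  vc=[8, 4]
7: 0x4e (blk 4, set 0) → VC-HIT  vc=[8, 6]
8: 0x83 (blk 8, set 0) → VC-HIT  vc=[4, 6]
9: 0x86 (blk 8, set 0) → L1-HIT  vc=[4, 6]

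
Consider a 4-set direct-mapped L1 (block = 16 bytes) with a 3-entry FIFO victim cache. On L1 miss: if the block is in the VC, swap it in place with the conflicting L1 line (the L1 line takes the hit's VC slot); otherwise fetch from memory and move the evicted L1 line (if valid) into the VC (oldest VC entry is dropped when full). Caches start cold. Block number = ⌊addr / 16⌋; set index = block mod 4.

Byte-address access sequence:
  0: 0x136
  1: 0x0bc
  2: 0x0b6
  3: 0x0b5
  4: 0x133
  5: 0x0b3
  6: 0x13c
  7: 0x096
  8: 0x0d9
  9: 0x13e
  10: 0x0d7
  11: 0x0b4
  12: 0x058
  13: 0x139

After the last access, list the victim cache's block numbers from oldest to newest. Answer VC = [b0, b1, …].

  [0] addr=0x136 blk=19 s=3: MISS | VC []
  [1] addr=0xbc blk=11 s=3: MISS | VC [19]
  [2] addr=0xb6 blk=11 s=3: L1-HIT | VC [19]
  [3] addr=0xb5 blk=11 s=3: L1-HIT | VC [19]
  [4] addr=0x133 blk=19 s=3: VC-HIT | VC [11]
  [5] addr=0xb3 blk=11 s=3: VC-HIT | VC [19]
  [6] addr=0x13c blk=19 s=3: VC-HIT | VC [11]
  [7] addr=0x96 blk=9 s=1: MISS | VC [11]
  [8] addr=0xd9 blk=13 s=1: MISS | VC [11, 9]
  [9] addr=0x13e blk=19 s=3: L1-HIT | VC [11, 9]
  [10] addr=0xd7 blk=13 s=1: L1-HIT | VC [11, 9]
  [11] addr=0xb4 blk=11 s=3: VC-HIT | VC [19, 9]
  [12] addr=0x58 blk=5 s=1: MISS | VC [19, 9, 13]
  [13] addr=0x139 blk=19 s=3: VC-HIT | VC [11, 9, 13]

VC = [11, 9, 13]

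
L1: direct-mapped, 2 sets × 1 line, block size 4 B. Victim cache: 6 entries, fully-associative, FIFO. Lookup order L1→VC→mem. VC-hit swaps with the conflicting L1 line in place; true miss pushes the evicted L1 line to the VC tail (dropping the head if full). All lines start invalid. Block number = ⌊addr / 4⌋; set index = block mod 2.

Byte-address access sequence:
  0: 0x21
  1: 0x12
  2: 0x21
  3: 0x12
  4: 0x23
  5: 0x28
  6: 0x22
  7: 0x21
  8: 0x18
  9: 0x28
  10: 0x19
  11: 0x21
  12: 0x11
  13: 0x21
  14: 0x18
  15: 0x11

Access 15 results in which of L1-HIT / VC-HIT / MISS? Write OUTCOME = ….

OUTCOME = VC-HIT

#0 0x21→b8/s0 MISS; vc=[]
#1 0x12→b4/s0 MISS; vc=[8]
#2 0x21→b8/s0 VC-HIT; vc=[4]
#3 0x12→b4/s0 VC-HIT; vc=[8]
#4 0x23→b8/s0 VC-HIT; vc=[4]
#5 0x28→b10/s0 MISS; vc=[4,8]
#6 0x22→b8/s0 VC-HIT; vc=[4,10]
#7 0x21→b8/s0 L1-HIT; vc=[4,10]
#8 0x18→b6/s0 MISS; vc=[4,10,8]
#9 0x28→b10/s0 VC-HIT; vc=[4,6,8]
#10 0x19→b6/s0 VC-HIT; vc=[4,10,8]
#11 0x21→b8/s0 VC-HIT; vc=[4,10,6]
#12 0x11→b4/s0 VC-HIT; vc=[8,10,6]
#13 0x21→b8/s0 VC-HIT; vc=[4,10,6]
#14 0x18→b6/s0 VC-HIT; vc=[4,10,8]
#15 0x11→b4/s0 VC-HIT; vc=[6,10,8]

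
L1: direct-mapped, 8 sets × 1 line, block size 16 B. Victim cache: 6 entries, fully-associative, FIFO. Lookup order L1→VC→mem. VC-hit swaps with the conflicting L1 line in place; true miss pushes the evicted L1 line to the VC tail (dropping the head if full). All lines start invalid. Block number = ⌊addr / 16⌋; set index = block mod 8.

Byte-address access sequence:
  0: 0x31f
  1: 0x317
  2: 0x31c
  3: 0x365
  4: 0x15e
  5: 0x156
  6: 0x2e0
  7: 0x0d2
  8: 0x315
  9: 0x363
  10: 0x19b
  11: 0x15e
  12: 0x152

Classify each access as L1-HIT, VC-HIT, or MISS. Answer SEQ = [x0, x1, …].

  [0] addr=0x31f blk=49 s=1: MISS | VC []
  [1] addr=0x317 blk=49 s=1: L1-HIT | VC []
  [2] addr=0x31c blk=49 s=1: L1-HIT | VC []
  [3] addr=0x365 blk=54 s=6: MISS | VC []
  [4] addr=0x15e blk=21 s=5: MISS | VC []
  [5] addr=0x156 blk=21 s=5: L1-HIT | VC []
  [6] addr=0x2e0 blk=46 s=6: MISS | VC [54]
  [7] addr=0xd2 blk=13 s=5: MISS | VC [54, 21]
  [8] addr=0x315 blk=49 s=1: L1-HIT | VC [54, 21]
  [9] addr=0x363 blk=54 s=6: VC-HIT | VC [46, 21]
  [10] addr=0x19b blk=25 s=1: MISS | VC [46, 21, 49]
  [11] addr=0x15e blk=21 s=5: VC-HIT | VC [46, 13, 49]
  [12] addr=0x152 blk=21 s=5: L1-HIT | VC [46, 13, 49]

SEQ = [MISS, L1-HIT, L1-HIT, MISS, MISS, L1-HIT, MISS, MISS, L1-HIT, VC-HIT, MISS, VC-HIT, L1-HIT]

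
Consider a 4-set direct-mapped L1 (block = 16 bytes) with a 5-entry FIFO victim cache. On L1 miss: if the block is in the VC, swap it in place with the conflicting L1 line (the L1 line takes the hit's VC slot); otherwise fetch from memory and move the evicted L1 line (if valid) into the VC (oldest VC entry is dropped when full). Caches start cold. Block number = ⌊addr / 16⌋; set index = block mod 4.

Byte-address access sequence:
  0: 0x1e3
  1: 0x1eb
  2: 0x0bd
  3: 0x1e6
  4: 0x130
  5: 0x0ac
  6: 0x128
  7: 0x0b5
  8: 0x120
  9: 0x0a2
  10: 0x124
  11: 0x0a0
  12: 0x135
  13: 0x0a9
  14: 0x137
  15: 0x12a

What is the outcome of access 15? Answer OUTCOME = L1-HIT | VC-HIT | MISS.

OUTCOME = VC-HIT

0: 0x1e3 (blk 30, set 2) → MISS  vc=[]
1: 0x1eb (blk 30, set 2) → L1-HIT  vc=[]
2: 0xbd (blk 11, set 3) → MISS  vc=[]
3: 0x1e6 (blk 30, set 2) → L1-HIT  vc=[]
4: 0x130 (blk 19, set 3) → MISS  vc=[11]
5: 0xac (blk 10, set 2) → MISS  vc=[11, 30]
6: 0x128 (blk 18, set 2) → MISS  vc=[11, 30, 10]
7: 0xb5 (blk 11, set 3) → VC-HIT  vc=[19, 30, 10]
8: 0x120 (blk 18, set 2) → L1-HIT  vc=[19, 30, 10]
9: 0xa2 (blk 10, set 2) → VC-HIT  vc=[19, 30, 18]
10: 0x124 (blk 18, set 2) → VC-HIT  vc=[19, 30, 10]
11: 0xa0 (blk 10, set 2) → VC-HIT  vc=[19, 30, 18]
12: 0x135 (blk 19, set 3) → VC-HIT  vc=[11, 30, 18]
13: 0xa9 (blk 10, set 2) → L1-HIT  vc=[11, 30, 18]
14: 0x137 (blk 19, set 3) → L1-HIT  vc=[11, 30, 18]
15: 0x12a (blk 18, set 2) → VC-HIT  vc=[11, 30, 10]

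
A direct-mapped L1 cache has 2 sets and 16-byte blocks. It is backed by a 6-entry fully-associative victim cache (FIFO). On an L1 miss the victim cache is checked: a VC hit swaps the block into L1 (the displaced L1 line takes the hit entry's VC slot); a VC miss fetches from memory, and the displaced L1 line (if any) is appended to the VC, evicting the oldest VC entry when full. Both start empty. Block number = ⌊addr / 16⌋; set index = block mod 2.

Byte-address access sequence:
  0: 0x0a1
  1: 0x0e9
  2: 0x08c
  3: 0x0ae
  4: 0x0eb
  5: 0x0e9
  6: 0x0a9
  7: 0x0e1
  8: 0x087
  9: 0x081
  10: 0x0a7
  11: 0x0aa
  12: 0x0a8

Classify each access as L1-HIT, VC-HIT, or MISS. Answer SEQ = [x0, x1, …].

SEQ = [MISS, MISS, MISS, VC-HIT, VC-HIT, L1-HIT, VC-HIT, VC-HIT, VC-HIT, L1-HIT, VC-HIT, L1-HIT, L1-HIT]

#0 0xa1→b10/s0 MISS; vc=[]
#1 0xe9→b14/s0 MISS; vc=[10]
#2 0x8c→b8/s0 MISS; vc=[10,14]
#3 0xae→b10/s0 VC-HIT; vc=[8,14]
#4 0xeb→b14/s0 VC-HIT; vc=[8,10]
#5 0xe9→b14/s0 L1-HIT; vc=[8,10]
#6 0xa9→b10/s0 VC-HIT; vc=[8,14]
#7 0xe1→b14/s0 VC-HIT; vc=[8,10]
#8 0x87→b8/s0 VC-HIT; vc=[14,10]
#9 0x81→b8/s0 L1-HIT; vc=[14,10]
#10 0xa7→b10/s0 VC-HIT; vc=[14,8]
#11 0xaa→b10/s0 L1-HIT; vc=[14,8]
#12 0xa8→b10/s0 L1-HIT; vc=[14,8]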